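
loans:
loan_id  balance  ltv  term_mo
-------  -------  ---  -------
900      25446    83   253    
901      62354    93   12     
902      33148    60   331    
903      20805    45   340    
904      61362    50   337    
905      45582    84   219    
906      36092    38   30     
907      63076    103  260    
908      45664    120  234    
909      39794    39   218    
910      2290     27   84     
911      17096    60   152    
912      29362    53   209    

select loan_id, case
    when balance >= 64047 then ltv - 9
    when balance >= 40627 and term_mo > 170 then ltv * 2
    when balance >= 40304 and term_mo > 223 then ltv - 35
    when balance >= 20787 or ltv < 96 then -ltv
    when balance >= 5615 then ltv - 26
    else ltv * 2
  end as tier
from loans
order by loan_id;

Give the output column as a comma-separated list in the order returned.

-83, -93, -60, -45, 100, 168, -38, 206, 240, -39, -27, -60, -53

loan_id=900: balance >= 20787 or ltv < 96 → -83
loan_id=901: balance >= 20787 or ltv < 96 → -93
loan_id=902: balance >= 20787 or ltv < 96 → -60
loan_id=903: balance >= 20787 or ltv < 96 → -45
loan_id=904: balance >= 40627 and term_mo > 170 → 100
loan_id=905: balance >= 40627 and term_mo > 170 → 168
loan_id=906: balance >= 20787 or ltv < 96 → -38
loan_id=907: balance >= 40627 and term_mo > 170 → 206
loan_id=908: balance >= 40627 and term_mo > 170 → 240
loan_id=909: balance >= 20787 or ltv < 96 → -39
loan_id=910: balance >= 20787 or ltv < 96 → -27
loan_id=911: balance >= 20787 or ltv < 96 → -60
loan_id=912: balance >= 20787 or ltv < 96 → -53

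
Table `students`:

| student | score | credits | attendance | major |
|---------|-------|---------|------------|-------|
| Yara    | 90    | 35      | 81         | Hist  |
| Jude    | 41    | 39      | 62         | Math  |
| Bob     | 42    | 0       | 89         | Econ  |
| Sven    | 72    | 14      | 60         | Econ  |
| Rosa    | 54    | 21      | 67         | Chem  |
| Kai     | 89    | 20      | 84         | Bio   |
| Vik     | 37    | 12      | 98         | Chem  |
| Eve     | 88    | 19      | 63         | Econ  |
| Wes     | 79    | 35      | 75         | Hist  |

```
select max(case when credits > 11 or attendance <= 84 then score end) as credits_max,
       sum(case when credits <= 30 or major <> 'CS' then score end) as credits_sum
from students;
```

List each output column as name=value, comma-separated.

credits_max=90, credits_sum=592

[credits_max: credits > 11 or attendance <= 84]
student=Yara: ✓ → 90
student=Jude: ✓ → 41
student=Bob: ✗
student=Sven: ✓ → 72
student=Rosa: ✓ → 54
student=Kai: ✓ → 89
student=Vik: ✓ → 37
student=Eve: ✓ → 88
student=Wes: ✓ → 79
credits_max = MAX(90, 41, 72, 54, 89, 37, 88, 79) = 90
—
[credits_sum: credits <= 30 or major <> 'CS']
student=Yara: ✓ → 90
student=Jude: ✓ → 41
student=Bob: ✓ → 42
student=Sven: ✓ → 72
student=Rosa: ✓ → 54
student=Kai: ✓ → 89
student=Vik: ✓ → 37
student=Eve: ✓ → 88
student=Wes: ✓ → 79
credits_sum = 90 + 41 + 42 + 72 + 54 + 89 + 37 + 88 + 79 = 592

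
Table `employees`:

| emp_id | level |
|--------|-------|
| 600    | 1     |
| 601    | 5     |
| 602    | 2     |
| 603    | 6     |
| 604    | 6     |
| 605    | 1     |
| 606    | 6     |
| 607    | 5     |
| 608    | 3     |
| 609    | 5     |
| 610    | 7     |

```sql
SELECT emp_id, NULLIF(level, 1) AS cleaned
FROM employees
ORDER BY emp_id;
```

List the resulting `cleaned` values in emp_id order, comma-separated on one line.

emp_id=600: level=1 vs 1: equal → NULL
emp_id=601: level=5 vs 1: differ → 5
emp_id=602: level=2 vs 1: differ → 2
emp_id=603: level=6 vs 1: differ → 6
emp_id=604: level=6 vs 1: differ → 6
emp_id=605: level=1 vs 1: equal → NULL
emp_id=606: level=6 vs 1: differ → 6
emp_id=607: level=5 vs 1: differ → 5
emp_id=608: level=3 vs 1: differ → 3
emp_id=609: level=5 vs 1: differ → 5
emp_id=610: level=7 vs 1: differ → 7

NULL, 5, 2, 6, 6, NULL, 6, 5, 3, 5, 7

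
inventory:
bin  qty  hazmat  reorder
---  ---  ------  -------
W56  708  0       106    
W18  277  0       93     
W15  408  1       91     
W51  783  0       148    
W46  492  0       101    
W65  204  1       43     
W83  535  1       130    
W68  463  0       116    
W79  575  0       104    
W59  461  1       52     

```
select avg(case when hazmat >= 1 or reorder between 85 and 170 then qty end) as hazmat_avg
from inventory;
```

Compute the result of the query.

bin=W56: ✓ → 708
bin=W18: ✓ → 277
bin=W15: ✓ → 408
bin=W51: ✓ → 783
bin=W46: ✓ → 492
bin=W65: ✓ → 204
bin=W83: ✓ → 535
bin=W68: ✓ → 463
bin=W79: ✓ → 575
bin=W59: ✓ → 461
hazmat_avg = (708 + 277 + 408 + 783 + 492 + 204 + 535 + 463 + 575 + 461) / 10 = 490.6

490.6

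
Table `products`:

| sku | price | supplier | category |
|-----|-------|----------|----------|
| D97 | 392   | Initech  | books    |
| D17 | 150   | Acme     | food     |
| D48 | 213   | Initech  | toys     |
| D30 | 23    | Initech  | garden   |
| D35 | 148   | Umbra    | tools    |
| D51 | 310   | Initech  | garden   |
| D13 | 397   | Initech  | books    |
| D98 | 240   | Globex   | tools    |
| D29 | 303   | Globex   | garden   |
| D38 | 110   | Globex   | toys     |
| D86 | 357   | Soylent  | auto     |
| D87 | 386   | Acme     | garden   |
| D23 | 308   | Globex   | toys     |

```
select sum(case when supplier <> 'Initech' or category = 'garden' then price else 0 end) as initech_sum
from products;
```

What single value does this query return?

sku=D97: ✗
sku=D17: ✓ → 150
sku=D48: ✗
sku=D30: ✓ → 23
sku=D35: ✓ → 148
sku=D51: ✓ → 310
sku=D13: ✗
sku=D98: ✓ → 240
sku=D29: ✓ → 303
sku=D38: ✓ → 110
sku=D86: ✓ → 357
sku=D87: ✓ → 386
sku=D23: ✓ → 308
initech_sum = 150 + 23 + 148 + 310 + 240 + 303 + 110 + 357 + 386 + 308 = 2335

2335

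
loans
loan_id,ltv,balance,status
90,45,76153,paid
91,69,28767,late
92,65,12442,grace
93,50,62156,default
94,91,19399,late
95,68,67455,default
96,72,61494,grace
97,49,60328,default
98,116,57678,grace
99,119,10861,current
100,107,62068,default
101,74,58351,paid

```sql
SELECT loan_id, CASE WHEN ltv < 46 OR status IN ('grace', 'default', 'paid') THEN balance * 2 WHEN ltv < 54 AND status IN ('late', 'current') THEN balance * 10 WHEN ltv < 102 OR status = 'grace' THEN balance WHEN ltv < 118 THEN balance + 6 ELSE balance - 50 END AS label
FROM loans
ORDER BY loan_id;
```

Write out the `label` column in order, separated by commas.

152306, 28767, 24884, 124312, 19399, 134910, 122988, 120656, 115356, 10811, 124136, 116702

loan_id=90: ltv < 46 OR status IN ('grace', 'default', 'paid') → 152306
loan_id=91: ltv < 102 OR status = 'grace' → 28767
loan_id=92: ltv < 46 OR status IN ('grace', 'default', 'paid') → 24884
loan_id=93: ltv < 46 OR status IN ('grace', 'default', 'paid') → 124312
loan_id=94: ltv < 102 OR status = 'grace' → 19399
loan_id=95: ltv < 46 OR status IN ('grace', 'default', 'paid') → 134910
loan_id=96: ltv < 46 OR status IN ('grace', 'default', 'paid') → 122988
loan_id=97: ltv < 46 OR status IN ('grace', 'default', 'paid') → 120656
loan_id=98: ltv < 46 OR status IN ('grace', 'default', 'paid') → 115356
loan_id=99: ELSE → 10811
loan_id=100: ltv < 46 OR status IN ('grace', 'default', 'paid') → 124136
loan_id=101: ltv < 46 OR status IN ('grace', 'default', 'paid') → 116702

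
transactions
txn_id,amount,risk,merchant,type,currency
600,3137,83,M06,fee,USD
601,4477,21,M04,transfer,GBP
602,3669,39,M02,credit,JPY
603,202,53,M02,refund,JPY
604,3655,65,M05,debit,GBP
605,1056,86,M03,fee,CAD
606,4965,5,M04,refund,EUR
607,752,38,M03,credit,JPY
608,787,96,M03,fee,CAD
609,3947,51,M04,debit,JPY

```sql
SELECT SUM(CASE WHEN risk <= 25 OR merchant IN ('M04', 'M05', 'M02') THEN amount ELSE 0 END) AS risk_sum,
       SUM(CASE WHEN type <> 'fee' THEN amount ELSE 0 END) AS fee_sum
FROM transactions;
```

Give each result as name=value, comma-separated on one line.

risk_sum=20915, fee_sum=21667

[risk_sum: risk <= 25 OR merchant IN ('M04', 'M05', 'M02')]
txn_id=600: ✗
txn_id=601: ✓ → 4477
txn_id=602: ✓ → 3669
txn_id=603: ✓ → 202
txn_id=604: ✓ → 3655
txn_id=605: ✗
txn_id=606: ✓ → 4965
txn_id=607: ✗
txn_id=608: ✗
txn_id=609: ✓ → 3947
risk_sum = 4477 + 3669 + 202 + 3655 + 4965 + 3947 = 20915
—
[fee_sum: type <> 'fee']
txn_id=600: ✗
txn_id=601: ✓ → 4477
txn_id=602: ✓ → 3669
txn_id=603: ✓ → 202
txn_id=604: ✓ → 3655
txn_id=605: ✗
txn_id=606: ✓ → 4965
txn_id=607: ✓ → 752
txn_id=608: ✗
txn_id=609: ✓ → 3947
fee_sum = 4477 + 3669 + 202 + 3655 + 4965 + 752 + 3947 = 21667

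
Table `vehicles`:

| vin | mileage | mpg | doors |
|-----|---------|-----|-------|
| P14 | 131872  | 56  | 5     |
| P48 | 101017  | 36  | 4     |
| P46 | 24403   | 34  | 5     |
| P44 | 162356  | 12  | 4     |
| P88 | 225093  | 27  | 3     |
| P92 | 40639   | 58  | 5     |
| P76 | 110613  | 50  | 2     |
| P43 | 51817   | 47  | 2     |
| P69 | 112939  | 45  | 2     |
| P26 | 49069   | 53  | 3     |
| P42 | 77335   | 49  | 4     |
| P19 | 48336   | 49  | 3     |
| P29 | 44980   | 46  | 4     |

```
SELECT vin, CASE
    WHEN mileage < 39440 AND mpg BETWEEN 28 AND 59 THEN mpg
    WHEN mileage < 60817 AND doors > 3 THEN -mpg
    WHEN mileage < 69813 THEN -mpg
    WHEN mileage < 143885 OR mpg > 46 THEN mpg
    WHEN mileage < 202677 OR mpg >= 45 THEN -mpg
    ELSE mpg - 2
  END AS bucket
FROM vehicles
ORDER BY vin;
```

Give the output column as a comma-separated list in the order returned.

56, -49, -53, -46, 49, -47, -12, 34, 36, 45, 50, 25, -58

vin=P14: mileage < 143885 OR mpg > 46 → 56
vin=P19: mileage < 69813 → -49
vin=P26: mileage < 69813 → -53
vin=P29: mileage < 60817 AND doors > 3 → -46
vin=P42: mileage < 143885 OR mpg > 46 → 49
vin=P43: mileage < 69813 → -47
vin=P44: mileage < 202677 OR mpg >= 45 → -12
vin=P46: mileage < 39440 AND mpg BETWEEN 28 AND 59 → 34
vin=P48: mileage < 143885 OR mpg > 46 → 36
vin=P69: mileage < 143885 OR mpg > 46 → 45
vin=P76: mileage < 143885 OR mpg > 46 → 50
vin=P88: ELSE → 25
vin=P92: mileage < 60817 AND doors > 3 → -58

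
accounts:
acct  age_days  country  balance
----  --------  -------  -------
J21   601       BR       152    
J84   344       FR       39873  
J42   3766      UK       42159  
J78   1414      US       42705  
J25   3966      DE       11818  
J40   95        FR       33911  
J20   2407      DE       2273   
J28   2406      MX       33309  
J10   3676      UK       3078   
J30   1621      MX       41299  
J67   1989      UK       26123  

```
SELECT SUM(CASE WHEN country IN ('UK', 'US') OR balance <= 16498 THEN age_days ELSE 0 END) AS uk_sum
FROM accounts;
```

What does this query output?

acct=J21: ✓ → 601
acct=J84: ✗
acct=J42: ✓ → 3766
acct=J78: ✓ → 1414
acct=J25: ✓ → 3966
acct=J40: ✗
acct=J20: ✓ → 2407
acct=J28: ✗
acct=J10: ✓ → 3676
acct=J30: ✗
acct=J67: ✓ → 1989
uk_sum = 601 + 3766 + 1414 + 3966 + 2407 + 3676 + 1989 = 17819

17819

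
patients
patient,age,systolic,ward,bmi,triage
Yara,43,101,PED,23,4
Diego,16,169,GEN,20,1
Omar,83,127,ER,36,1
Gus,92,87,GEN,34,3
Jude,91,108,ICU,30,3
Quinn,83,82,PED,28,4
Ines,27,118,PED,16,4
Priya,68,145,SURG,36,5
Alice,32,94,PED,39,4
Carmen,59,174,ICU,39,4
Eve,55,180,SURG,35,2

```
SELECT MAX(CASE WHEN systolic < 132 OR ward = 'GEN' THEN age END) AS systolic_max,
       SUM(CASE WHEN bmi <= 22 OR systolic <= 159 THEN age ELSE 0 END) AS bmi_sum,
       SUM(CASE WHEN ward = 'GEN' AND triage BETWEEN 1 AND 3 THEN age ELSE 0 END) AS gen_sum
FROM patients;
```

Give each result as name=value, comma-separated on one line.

[systolic_max: systolic < 132 OR ward = 'GEN']
patient=Yara: ✓ → 43
patient=Diego: ✓ → 16
patient=Omar: ✓ → 83
patient=Gus: ✓ → 92
patient=Jude: ✓ → 91
patient=Quinn: ✓ → 83
patient=Ines: ✓ → 27
patient=Priya: ✗
patient=Alice: ✓ → 32
patient=Carmen: ✗
patient=Eve: ✗
systolic_max = MAX(43, 16, 83, 92, 91, 83, 27, 32) = 92
—
[bmi_sum: bmi <= 22 OR systolic <= 159]
patient=Yara: ✓ → 43
patient=Diego: ✓ → 16
patient=Omar: ✓ → 83
patient=Gus: ✓ → 92
patient=Jude: ✓ → 91
patient=Quinn: ✓ → 83
patient=Ines: ✓ → 27
patient=Priya: ✓ → 68
patient=Alice: ✓ → 32
patient=Carmen: ✗
patient=Eve: ✗
bmi_sum = 43 + 16 + 83 + 92 + 91 + 83 + 27 + 68 + 32 = 535
—
[gen_sum: ward = 'GEN' AND triage BETWEEN 1 AND 3]
patient=Yara: ✗
patient=Diego: ✓ → 16
patient=Omar: ✗
patient=Gus: ✓ → 92
patient=Jude: ✗
patient=Quinn: ✗
patient=Ines: ✗
patient=Priya: ✗
patient=Alice: ✗
patient=Carmen: ✗
patient=Eve: ✗
gen_sum = 16 + 92 = 108

systolic_max=92, bmi_sum=535, gen_sum=108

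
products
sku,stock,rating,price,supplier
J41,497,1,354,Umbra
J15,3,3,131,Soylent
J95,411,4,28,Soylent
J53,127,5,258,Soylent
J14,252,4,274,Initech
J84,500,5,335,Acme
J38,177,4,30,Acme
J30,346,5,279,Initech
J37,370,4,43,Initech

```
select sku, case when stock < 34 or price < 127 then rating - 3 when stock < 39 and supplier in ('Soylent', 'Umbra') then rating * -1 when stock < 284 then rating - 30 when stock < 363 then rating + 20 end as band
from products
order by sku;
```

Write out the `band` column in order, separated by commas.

-26, 0, 25, 1, 1, NULL, -25, NULL, 1

sku=J14: stock < 284 → -26
sku=J15: stock < 34 or price < 127 → 0
sku=J30: stock < 363 → 25
sku=J37: stock < 34 or price < 127 → 1
sku=J38: stock < 34 or price < 127 → 1
sku=J41: (no match → NULL) → NULL
sku=J53: stock < 284 → -25
sku=J84: (no match → NULL) → NULL
sku=J95: stock < 34 or price < 127 → 1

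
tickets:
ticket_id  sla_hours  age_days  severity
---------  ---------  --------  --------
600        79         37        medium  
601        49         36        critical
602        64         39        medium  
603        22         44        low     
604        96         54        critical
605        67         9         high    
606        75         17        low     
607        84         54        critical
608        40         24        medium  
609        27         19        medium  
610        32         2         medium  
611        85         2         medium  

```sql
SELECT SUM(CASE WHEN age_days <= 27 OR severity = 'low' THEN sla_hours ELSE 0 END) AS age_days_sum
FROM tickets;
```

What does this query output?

348

ticket_id=600: ✗
ticket_id=601: ✗
ticket_id=602: ✗
ticket_id=603: ✓ → 22
ticket_id=604: ✗
ticket_id=605: ✓ → 67
ticket_id=606: ✓ → 75
ticket_id=607: ✗
ticket_id=608: ✓ → 40
ticket_id=609: ✓ → 27
ticket_id=610: ✓ → 32
ticket_id=611: ✓ → 85
age_days_sum = 22 + 67 + 75 + 40 + 27 + 32 + 85 = 348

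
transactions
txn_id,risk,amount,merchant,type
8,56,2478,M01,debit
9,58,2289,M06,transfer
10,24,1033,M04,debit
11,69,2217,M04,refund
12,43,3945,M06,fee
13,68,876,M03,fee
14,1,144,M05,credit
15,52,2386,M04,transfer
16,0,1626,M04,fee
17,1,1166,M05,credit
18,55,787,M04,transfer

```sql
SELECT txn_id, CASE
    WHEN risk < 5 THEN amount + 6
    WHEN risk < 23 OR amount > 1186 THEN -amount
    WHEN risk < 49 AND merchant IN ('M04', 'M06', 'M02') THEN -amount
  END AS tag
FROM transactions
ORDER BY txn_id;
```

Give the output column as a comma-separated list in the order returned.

-2478, -2289, -1033, -2217, -3945, NULL, 150, -2386, 1632, 1172, NULL

txn_id=8: risk < 23 OR amount > 1186 → -2478
txn_id=9: risk < 23 OR amount > 1186 → -2289
txn_id=10: risk < 49 AND merchant IN ('M04', 'M06', 'M02') → -1033
txn_id=11: risk < 23 OR amount > 1186 → -2217
txn_id=12: risk < 23 OR amount > 1186 → -3945
txn_id=13: (no match → NULL) → NULL
txn_id=14: risk < 5 → 150
txn_id=15: risk < 23 OR amount > 1186 → -2386
txn_id=16: risk < 5 → 1632
txn_id=17: risk < 5 → 1172
txn_id=18: (no match → NULL) → NULL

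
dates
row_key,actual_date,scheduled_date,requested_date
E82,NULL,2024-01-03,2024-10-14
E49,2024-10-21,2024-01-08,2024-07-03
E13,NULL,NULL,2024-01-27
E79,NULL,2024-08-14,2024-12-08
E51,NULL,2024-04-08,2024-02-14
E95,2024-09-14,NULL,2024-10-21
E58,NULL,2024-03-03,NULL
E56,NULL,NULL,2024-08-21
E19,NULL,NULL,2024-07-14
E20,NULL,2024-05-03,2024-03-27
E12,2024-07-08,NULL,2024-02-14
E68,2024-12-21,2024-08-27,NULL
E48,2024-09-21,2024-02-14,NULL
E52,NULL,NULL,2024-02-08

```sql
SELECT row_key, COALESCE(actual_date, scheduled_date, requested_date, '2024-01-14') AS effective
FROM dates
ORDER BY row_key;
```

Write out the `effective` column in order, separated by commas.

2024-07-08, 2024-01-27, 2024-07-14, 2024-05-03, 2024-09-21, 2024-10-21, 2024-04-08, 2024-02-08, 2024-08-21, 2024-03-03, 2024-12-21, 2024-08-14, 2024-01-03, 2024-09-14

row_key=E12: actual_date=2024-07-08 → 2024-07-08
row_key=E13: actual_date=NULL, scheduled_date=NULL, requested_date=2024-01-27 → 2024-01-27
row_key=E19: actual_date=NULL, scheduled_date=NULL, requested_date=2024-07-14 → 2024-07-14
row_key=E20: actual_date=NULL, scheduled_date=2024-05-03 → 2024-05-03
row_key=E48: actual_date=2024-09-21 → 2024-09-21
row_key=E49: actual_date=2024-10-21 → 2024-10-21
row_key=E51: actual_date=NULL, scheduled_date=2024-04-08 → 2024-04-08
row_key=E52: actual_date=NULL, scheduled_date=NULL, requested_date=2024-02-08 → 2024-02-08
row_key=E56: actual_date=NULL, scheduled_date=NULL, requested_date=2024-08-21 → 2024-08-21
row_key=E58: actual_date=NULL, scheduled_date=2024-03-03 → 2024-03-03
row_key=E68: actual_date=2024-12-21 → 2024-12-21
row_key=E79: actual_date=NULL, scheduled_date=2024-08-14 → 2024-08-14
row_key=E82: actual_date=NULL, scheduled_date=2024-01-03 → 2024-01-03
row_key=E95: actual_date=2024-09-14 → 2024-09-14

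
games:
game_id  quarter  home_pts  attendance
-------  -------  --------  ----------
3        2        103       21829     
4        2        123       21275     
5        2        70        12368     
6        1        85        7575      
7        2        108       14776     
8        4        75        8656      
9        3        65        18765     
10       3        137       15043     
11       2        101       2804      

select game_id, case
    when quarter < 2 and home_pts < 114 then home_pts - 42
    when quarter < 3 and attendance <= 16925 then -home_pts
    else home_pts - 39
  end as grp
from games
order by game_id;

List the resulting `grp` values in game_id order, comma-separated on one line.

game_id=3: ELSE → 64
game_id=4: ELSE → 84
game_id=5: quarter < 3 and attendance <= 16925 → -70
game_id=6: quarter < 2 and home_pts < 114 → 43
game_id=7: quarter < 3 and attendance <= 16925 → -108
game_id=8: ELSE → 36
game_id=9: ELSE → 26
game_id=10: ELSE → 98
game_id=11: quarter < 3 and attendance <= 16925 → -101

64, 84, -70, 43, -108, 36, 26, 98, -101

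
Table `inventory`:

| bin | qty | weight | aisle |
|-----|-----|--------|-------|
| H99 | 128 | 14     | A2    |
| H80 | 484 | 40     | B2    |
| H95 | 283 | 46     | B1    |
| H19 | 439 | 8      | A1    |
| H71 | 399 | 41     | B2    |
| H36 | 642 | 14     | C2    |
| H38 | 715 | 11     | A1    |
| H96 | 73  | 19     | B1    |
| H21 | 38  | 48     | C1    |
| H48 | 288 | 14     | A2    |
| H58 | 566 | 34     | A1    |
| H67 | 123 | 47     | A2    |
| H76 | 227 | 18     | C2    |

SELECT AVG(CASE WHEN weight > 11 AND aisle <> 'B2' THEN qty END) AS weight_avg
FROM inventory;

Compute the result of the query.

bin=H99: ✓ → 128
bin=H80: ✗
bin=H95: ✓ → 283
bin=H19: ✗
bin=H71: ✗
bin=H36: ✓ → 642
bin=H38: ✗
bin=H96: ✓ → 73
bin=H21: ✓ → 38
bin=H48: ✓ → 288
bin=H58: ✓ → 566
bin=H67: ✓ → 123
bin=H76: ✓ → 227
weight_avg = (128 + 283 + 642 + 73 + 38 + 288 + 566 + 123 + 227) / 9 = 263.1111111111

263.1111111111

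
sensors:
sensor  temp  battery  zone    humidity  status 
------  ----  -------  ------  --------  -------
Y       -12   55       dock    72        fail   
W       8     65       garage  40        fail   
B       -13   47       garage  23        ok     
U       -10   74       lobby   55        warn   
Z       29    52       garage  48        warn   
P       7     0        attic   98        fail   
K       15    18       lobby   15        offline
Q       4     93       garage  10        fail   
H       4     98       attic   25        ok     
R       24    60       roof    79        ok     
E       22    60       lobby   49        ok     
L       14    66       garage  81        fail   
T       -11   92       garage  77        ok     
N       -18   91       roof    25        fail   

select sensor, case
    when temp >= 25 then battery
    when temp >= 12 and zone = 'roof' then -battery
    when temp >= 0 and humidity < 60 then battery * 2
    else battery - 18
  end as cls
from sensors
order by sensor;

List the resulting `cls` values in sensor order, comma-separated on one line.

sensor=B: ELSE → 29
sensor=E: temp >= 0 and humidity < 60 → 120
sensor=H: temp >= 0 and humidity < 60 → 196
sensor=K: temp >= 0 and humidity < 60 → 36
sensor=L: ELSE → 48
sensor=N: ELSE → 73
sensor=P: ELSE → -18
sensor=Q: temp >= 0 and humidity < 60 → 186
sensor=R: temp >= 12 and zone = 'roof' → -60
sensor=T: ELSE → 74
sensor=U: ELSE → 56
sensor=W: temp >= 0 and humidity < 60 → 130
sensor=Y: ELSE → 37
sensor=Z: temp >= 25 → 52

29, 120, 196, 36, 48, 73, -18, 186, -60, 74, 56, 130, 37, 52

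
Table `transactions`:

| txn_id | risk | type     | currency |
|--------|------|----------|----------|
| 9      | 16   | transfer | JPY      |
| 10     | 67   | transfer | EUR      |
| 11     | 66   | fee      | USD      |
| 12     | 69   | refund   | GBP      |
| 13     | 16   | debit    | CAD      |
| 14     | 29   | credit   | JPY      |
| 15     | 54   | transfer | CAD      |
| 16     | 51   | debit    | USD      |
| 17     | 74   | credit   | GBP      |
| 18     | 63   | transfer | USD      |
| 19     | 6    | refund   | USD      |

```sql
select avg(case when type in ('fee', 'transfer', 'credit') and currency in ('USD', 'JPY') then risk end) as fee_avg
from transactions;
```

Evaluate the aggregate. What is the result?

txn_id=9: ✓ → 16
txn_id=10: ✗
txn_id=11: ✓ → 66
txn_id=12: ✗
txn_id=13: ✗
txn_id=14: ✓ → 29
txn_id=15: ✗
txn_id=16: ✗
txn_id=17: ✗
txn_id=18: ✓ → 63
txn_id=19: ✗
fee_avg = (16 + 66 + 29 + 63) / 4 = 43.5

43.5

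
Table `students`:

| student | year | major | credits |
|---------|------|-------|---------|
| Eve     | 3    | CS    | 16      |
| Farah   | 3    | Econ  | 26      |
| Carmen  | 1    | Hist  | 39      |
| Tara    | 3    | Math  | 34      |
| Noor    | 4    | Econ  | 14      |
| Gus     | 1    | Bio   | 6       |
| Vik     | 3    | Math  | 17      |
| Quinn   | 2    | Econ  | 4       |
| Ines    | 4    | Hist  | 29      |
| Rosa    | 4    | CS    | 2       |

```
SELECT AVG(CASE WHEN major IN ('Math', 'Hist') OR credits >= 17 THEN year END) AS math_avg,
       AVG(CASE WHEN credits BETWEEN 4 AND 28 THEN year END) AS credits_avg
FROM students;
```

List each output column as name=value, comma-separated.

[math_avg: major IN ('Math', 'Hist') OR credits >= 17]
student=Eve: ✗
student=Farah: ✓ → 3
student=Carmen: ✓ → 1
student=Tara: ✓ → 3
student=Noor: ✗
student=Gus: ✗
student=Vik: ✓ → 3
student=Quinn: ✗
student=Ines: ✓ → 4
student=Rosa: ✗
math_avg = (3 + 1 + 3 + 3 + 4) / 5 = 2.8
—
[credits_avg: credits BETWEEN 4 AND 28]
student=Eve: ✓ → 3
student=Farah: ✓ → 3
student=Carmen: ✗
student=Tara: ✗
student=Noor: ✓ → 4
student=Gus: ✓ → 1
student=Vik: ✓ → 3
student=Quinn: ✓ → 2
student=Ines: ✗
student=Rosa: ✗
credits_avg = (3 + 3 + 4 + 1 + 3 + 2) / 6 = 2.6666666667

math_avg=2.8, credits_avg=2.6666666667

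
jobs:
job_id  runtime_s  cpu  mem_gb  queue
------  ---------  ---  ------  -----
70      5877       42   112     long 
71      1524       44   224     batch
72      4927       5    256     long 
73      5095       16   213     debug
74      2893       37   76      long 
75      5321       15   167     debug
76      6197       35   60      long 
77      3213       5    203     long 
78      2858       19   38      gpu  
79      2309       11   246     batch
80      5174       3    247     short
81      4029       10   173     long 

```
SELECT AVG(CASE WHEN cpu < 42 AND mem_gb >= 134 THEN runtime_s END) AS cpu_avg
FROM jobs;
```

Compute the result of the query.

4295.4285714286

job_id=70: ✗
job_id=71: ✗
job_id=72: ✓ → 4927
job_id=73: ✓ → 5095
job_id=74: ✗
job_id=75: ✓ → 5321
job_id=76: ✗
job_id=77: ✓ → 3213
job_id=78: ✗
job_id=79: ✓ → 2309
job_id=80: ✓ → 5174
job_id=81: ✓ → 4029
cpu_avg = (4927 + 5095 + 5321 + 3213 + 2309 + 5174 + 4029) / 7 = 4295.4285714286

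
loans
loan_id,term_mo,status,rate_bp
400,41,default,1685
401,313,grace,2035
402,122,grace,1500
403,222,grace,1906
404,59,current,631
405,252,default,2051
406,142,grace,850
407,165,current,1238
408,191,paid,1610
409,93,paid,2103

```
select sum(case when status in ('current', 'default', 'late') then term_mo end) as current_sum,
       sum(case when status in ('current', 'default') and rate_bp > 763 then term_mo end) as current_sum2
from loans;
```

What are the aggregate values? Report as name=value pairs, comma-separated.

current_sum=517, current_sum2=458

[current_sum: status in ('current', 'default', 'late')]
loan_id=400: ✓ → 41
loan_id=401: ✗
loan_id=402: ✗
loan_id=403: ✗
loan_id=404: ✓ → 59
loan_id=405: ✓ → 252
loan_id=406: ✗
loan_id=407: ✓ → 165
loan_id=408: ✗
loan_id=409: ✗
current_sum = 41 + 59 + 252 + 165 = 517
—
[current_sum2: status in ('current', 'default') and rate_bp > 763]
loan_id=400: ✓ → 41
loan_id=401: ✗
loan_id=402: ✗
loan_id=403: ✗
loan_id=404: ✗
loan_id=405: ✓ → 252
loan_id=406: ✗
loan_id=407: ✓ → 165
loan_id=408: ✗
loan_id=409: ✗
current_sum2 = 41 + 252 + 165 = 458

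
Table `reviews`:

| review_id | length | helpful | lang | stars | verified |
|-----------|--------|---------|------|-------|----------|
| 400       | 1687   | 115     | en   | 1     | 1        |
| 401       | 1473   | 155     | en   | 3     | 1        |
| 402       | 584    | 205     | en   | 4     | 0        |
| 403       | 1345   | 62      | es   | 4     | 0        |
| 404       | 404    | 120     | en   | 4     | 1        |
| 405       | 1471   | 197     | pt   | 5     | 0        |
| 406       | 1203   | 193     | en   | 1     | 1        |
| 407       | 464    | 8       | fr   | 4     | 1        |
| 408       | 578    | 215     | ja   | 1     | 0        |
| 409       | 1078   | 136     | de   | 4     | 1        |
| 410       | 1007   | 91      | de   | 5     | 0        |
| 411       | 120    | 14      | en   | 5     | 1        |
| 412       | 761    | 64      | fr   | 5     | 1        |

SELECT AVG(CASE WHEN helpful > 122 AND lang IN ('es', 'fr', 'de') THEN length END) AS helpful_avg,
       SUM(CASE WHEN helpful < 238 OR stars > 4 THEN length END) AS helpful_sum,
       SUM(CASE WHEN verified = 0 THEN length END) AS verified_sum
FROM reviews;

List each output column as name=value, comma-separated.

helpful_avg=1078, helpful_sum=12175, verified_sum=4985

[helpful_avg: helpful > 122 AND lang IN ('es', 'fr', 'de')]
review_id=400: ✗
review_id=401: ✗
review_id=402: ✗
review_id=403: ✗
review_id=404: ✗
review_id=405: ✗
review_id=406: ✗
review_id=407: ✗
review_id=408: ✗
review_id=409: ✓ → 1078
review_id=410: ✗
review_id=411: ✗
review_id=412: ✗
helpful_avg = 1078
—
[helpful_sum: helpful < 238 OR stars > 4]
review_id=400: ✓ → 1687
review_id=401: ✓ → 1473
review_id=402: ✓ → 584
review_id=403: ✓ → 1345
review_id=404: ✓ → 404
review_id=405: ✓ → 1471
review_id=406: ✓ → 1203
review_id=407: ✓ → 464
review_id=408: ✓ → 578
review_id=409: ✓ → 1078
review_id=410: ✓ → 1007
review_id=411: ✓ → 120
review_id=412: ✓ → 761
helpful_sum = 1687 + 1473 + 584 + 1345 + 404 + 1471 + 1203 + 464 + 578 + 1078 + 1007 + 120 + 761 = 12175
—
[verified_sum: verified = 0]
review_id=400: ✗
review_id=401: ✗
review_id=402: ✓ → 584
review_id=403: ✓ → 1345
review_id=404: ✗
review_id=405: ✓ → 1471
review_id=406: ✗
review_id=407: ✗
review_id=408: ✓ → 578
review_id=409: ✗
review_id=410: ✓ → 1007
review_id=411: ✗
review_id=412: ✗
verified_sum = 584 + 1345 + 1471 + 578 + 1007 = 4985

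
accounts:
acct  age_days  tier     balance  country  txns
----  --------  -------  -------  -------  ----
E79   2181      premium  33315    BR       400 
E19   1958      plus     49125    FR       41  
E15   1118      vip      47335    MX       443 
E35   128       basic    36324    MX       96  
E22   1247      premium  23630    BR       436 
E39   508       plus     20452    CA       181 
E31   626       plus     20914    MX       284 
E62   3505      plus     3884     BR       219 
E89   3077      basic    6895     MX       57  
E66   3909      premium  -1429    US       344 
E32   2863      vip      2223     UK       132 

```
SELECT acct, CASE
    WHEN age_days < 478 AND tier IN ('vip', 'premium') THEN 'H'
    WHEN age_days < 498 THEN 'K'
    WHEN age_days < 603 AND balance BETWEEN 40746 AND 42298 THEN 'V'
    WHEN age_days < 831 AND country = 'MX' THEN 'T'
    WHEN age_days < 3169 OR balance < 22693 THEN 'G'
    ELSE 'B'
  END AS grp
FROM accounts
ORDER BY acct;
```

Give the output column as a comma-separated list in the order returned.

G, G, G, T, G, K, G, G, G, G, G

acct=E15: age_days < 3169 OR balance < 22693 → G
acct=E19: age_days < 3169 OR balance < 22693 → G
acct=E22: age_days < 3169 OR balance < 22693 → G
acct=E31: age_days < 831 AND country = 'MX' → T
acct=E32: age_days < 3169 OR balance < 22693 → G
acct=E35: age_days < 498 → K
acct=E39: age_days < 3169 OR balance < 22693 → G
acct=E62: age_days < 3169 OR balance < 22693 → G
acct=E66: age_days < 3169 OR balance < 22693 → G
acct=E79: age_days < 3169 OR balance < 22693 → G
acct=E89: age_days < 3169 OR balance < 22693 → G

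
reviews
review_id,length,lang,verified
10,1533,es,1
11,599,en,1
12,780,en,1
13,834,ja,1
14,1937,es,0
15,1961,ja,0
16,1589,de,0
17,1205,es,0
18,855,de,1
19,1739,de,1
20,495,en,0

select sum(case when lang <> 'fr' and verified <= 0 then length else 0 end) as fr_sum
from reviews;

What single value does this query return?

7187

review_id=10: ✗
review_id=11: ✗
review_id=12: ✗
review_id=13: ✗
review_id=14: ✓ → 1937
review_id=15: ✓ → 1961
review_id=16: ✓ → 1589
review_id=17: ✓ → 1205
review_id=18: ✗
review_id=19: ✗
review_id=20: ✓ → 495
fr_sum = 1937 + 1961 + 1589 + 1205 + 495 = 7187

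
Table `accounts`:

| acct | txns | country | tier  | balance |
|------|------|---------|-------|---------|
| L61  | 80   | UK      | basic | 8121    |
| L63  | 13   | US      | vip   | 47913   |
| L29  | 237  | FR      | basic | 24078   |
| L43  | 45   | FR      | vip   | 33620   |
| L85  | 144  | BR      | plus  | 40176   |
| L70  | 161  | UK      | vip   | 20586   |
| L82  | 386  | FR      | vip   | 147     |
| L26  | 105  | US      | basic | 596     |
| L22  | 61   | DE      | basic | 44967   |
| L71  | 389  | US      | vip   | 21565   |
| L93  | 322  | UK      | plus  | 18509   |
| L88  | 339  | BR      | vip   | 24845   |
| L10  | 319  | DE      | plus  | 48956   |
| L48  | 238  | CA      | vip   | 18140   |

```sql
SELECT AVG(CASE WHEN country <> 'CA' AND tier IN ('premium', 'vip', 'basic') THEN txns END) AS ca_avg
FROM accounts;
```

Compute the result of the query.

181.6

acct=L61: ✓ → 80
acct=L63: ✓ → 13
acct=L29: ✓ → 237
acct=L43: ✓ → 45
acct=L85: ✗
acct=L70: ✓ → 161
acct=L82: ✓ → 386
acct=L26: ✓ → 105
acct=L22: ✓ → 61
acct=L71: ✓ → 389
acct=L93: ✗
acct=L88: ✓ → 339
acct=L10: ✗
acct=L48: ✗
ca_avg = (80 + 13 + 237 + 45 + 161 + 386 + 105 + 61 + 389 + 339) / 10 = 181.6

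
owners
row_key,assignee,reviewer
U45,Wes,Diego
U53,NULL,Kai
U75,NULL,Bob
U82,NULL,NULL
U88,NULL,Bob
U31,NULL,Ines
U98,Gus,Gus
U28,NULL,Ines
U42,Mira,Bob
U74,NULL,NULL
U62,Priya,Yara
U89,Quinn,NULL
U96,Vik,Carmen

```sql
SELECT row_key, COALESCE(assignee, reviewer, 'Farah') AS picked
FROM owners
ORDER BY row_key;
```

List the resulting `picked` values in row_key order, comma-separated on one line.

Ines, Ines, Mira, Wes, Kai, Priya, Farah, Bob, Farah, Bob, Quinn, Vik, Gus

row_key=U28: assignee=NULL, reviewer=Ines → Ines
row_key=U31: assignee=NULL, reviewer=Ines → Ines
row_key=U42: assignee=Mira → Mira
row_key=U45: assignee=Wes → Wes
row_key=U53: assignee=NULL, reviewer=Kai → Kai
row_key=U62: assignee=Priya → Priya
row_key=U74: assignee=NULL, reviewer=NULL, → literal Farah → Farah
row_key=U75: assignee=NULL, reviewer=Bob → Bob
row_key=U82: assignee=NULL, reviewer=NULL, → literal Farah → Farah
row_key=U88: assignee=NULL, reviewer=Bob → Bob
row_key=U89: assignee=Quinn → Quinn
row_key=U96: assignee=Vik → Vik
row_key=U98: assignee=Gus → Gus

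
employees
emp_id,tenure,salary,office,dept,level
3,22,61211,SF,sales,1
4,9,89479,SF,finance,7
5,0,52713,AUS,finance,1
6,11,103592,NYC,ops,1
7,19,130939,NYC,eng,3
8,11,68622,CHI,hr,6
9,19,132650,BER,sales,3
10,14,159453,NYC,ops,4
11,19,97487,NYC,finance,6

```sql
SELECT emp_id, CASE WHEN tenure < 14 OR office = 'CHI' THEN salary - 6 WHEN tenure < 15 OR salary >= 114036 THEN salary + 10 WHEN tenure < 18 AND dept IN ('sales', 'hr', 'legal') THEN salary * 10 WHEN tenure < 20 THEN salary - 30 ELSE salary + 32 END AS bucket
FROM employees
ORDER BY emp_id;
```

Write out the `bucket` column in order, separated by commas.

61243, 89473, 52707, 103586, 130949, 68616, 132660, 159463, 97457

emp_id=3: ELSE → 61243
emp_id=4: tenure < 14 OR office = 'CHI' → 89473
emp_id=5: tenure < 14 OR office = 'CHI' → 52707
emp_id=6: tenure < 14 OR office = 'CHI' → 103586
emp_id=7: tenure < 15 OR salary >= 114036 → 130949
emp_id=8: tenure < 14 OR office = 'CHI' → 68616
emp_id=9: tenure < 15 OR salary >= 114036 → 132660
emp_id=10: tenure < 15 OR salary >= 114036 → 159463
emp_id=11: tenure < 20 → 97457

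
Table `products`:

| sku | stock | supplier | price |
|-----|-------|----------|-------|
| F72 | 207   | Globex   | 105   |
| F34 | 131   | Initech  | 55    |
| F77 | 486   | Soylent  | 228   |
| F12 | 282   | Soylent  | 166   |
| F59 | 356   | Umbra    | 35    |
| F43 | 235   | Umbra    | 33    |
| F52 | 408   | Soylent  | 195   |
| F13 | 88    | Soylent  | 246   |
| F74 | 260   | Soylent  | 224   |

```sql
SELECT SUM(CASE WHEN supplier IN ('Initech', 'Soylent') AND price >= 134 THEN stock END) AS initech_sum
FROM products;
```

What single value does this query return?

1524

sku=F72: ✗
sku=F34: ✗
sku=F77: ✓ → 486
sku=F12: ✓ → 282
sku=F59: ✗
sku=F43: ✗
sku=F52: ✓ → 408
sku=F13: ✓ → 88
sku=F74: ✓ → 260
initech_sum = 486 + 282 + 408 + 88 + 260 = 1524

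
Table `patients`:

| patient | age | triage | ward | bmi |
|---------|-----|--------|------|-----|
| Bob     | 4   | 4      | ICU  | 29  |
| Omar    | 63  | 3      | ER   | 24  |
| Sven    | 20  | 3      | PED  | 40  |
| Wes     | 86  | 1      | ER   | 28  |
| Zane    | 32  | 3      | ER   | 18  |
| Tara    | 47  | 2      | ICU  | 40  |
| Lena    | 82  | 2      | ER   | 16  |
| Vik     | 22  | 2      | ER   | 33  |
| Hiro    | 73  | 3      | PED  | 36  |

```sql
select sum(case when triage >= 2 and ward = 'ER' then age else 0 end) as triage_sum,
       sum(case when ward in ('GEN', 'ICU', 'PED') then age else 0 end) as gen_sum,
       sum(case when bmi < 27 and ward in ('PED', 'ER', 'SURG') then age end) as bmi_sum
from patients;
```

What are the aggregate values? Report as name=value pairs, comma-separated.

triage_sum=199, gen_sum=144, bmi_sum=177

[triage_sum: triage >= 2 and ward = 'ER']
patient=Bob: ✗
patient=Omar: ✓ → 63
patient=Sven: ✗
patient=Wes: ✗
patient=Zane: ✓ → 32
patient=Tara: ✗
patient=Lena: ✓ → 82
patient=Vik: ✓ → 22
patient=Hiro: ✗
triage_sum = 63 + 32 + 82 + 22 = 199
—
[gen_sum: ward in ('GEN', 'ICU', 'PED')]
patient=Bob: ✓ → 4
patient=Omar: ✗
patient=Sven: ✓ → 20
patient=Wes: ✗
patient=Zane: ✗
patient=Tara: ✓ → 47
patient=Lena: ✗
patient=Vik: ✗
patient=Hiro: ✓ → 73
gen_sum = 4 + 20 + 47 + 73 = 144
—
[bmi_sum: bmi < 27 and ward in ('PED', 'ER', 'SURG')]
patient=Bob: ✗
patient=Omar: ✓ → 63
patient=Sven: ✗
patient=Wes: ✗
patient=Zane: ✓ → 32
patient=Tara: ✗
patient=Lena: ✓ → 82
patient=Vik: ✗
patient=Hiro: ✗
bmi_sum = 63 + 32 + 82 = 177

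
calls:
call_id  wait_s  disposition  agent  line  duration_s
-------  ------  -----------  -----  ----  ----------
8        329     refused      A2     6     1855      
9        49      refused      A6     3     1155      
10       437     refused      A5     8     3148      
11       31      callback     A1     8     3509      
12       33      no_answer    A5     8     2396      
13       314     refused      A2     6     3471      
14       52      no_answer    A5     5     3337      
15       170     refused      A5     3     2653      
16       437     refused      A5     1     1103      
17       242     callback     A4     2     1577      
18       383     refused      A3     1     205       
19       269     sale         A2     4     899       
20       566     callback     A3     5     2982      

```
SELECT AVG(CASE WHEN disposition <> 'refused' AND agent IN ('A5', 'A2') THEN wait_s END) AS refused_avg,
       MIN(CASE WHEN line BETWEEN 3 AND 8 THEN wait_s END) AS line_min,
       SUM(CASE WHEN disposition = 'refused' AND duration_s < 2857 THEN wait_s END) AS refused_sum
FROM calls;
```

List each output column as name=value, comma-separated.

[refused_avg: disposition <> 'refused' AND agent IN ('A5', 'A2')]
call_id=8: ✗
call_id=9: ✗
call_id=10: ✗
call_id=11: ✗
call_id=12: ✓ → 33
call_id=13: ✗
call_id=14: ✓ → 52
call_id=15: ✗
call_id=16: ✗
call_id=17: ✗
call_id=18: ✗
call_id=19: ✓ → 269
call_id=20: ✗
refused_avg = (33 + 52 + 269) / 3 = 118
—
[line_min: line BETWEEN 3 AND 8]
call_id=8: ✓ → 329
call_id=9: ✓ → 49
call_id=10: ✓ → 437
call_id=11: ✓ → 31
call_id=12: ✓ → 33
call_id=13: ✓ → 314
call_id=14: ✓ → 52
call_id=15: ✓ → 170
call_id=16: ✗
call_id=17: ✗
call_id=18: ✗
call_id=19: ✓ → 269
call_id=20: ✓ → 566
line_min = MIN(329, 49, 437, 31, 33, 314, 52, 170, 269, 566) = 31
—
[refused_sum: disposition = 'refused' AND duration_s < 2857]
call_id=8: ✓ → 329
call_id=9: ✓ → 49
call_id=10: ✗
call_id=11: ✗
call_id=12: ✗
call_id=13: ✗
call_id=14: ✗
call_id=15: ✓ → 170
call_id=16: ✓ → 437
call_id=17: ✗
call_id=18: ✓ → 383
call_id=19: ✗
call_id=20: ✗
refused_sum = 329 + 49 + 170 + 437 + 383 = 1368

refused_avg=118, line_min=31, refused_sum=1368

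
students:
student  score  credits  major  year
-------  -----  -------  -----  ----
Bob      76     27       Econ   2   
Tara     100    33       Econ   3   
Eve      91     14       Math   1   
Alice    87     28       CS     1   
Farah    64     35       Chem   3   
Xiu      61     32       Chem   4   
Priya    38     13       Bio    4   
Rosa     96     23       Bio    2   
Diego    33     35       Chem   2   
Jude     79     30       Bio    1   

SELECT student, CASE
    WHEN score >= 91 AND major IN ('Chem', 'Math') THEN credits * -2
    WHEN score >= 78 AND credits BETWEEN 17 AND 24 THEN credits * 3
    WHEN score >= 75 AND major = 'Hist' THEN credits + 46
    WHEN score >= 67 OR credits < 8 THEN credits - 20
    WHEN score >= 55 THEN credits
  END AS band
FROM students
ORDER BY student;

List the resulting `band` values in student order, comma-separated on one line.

student=Alice: score >= 67 OR credits < 8 → 8
student=Bob: score >= 67 OR credits < 8 → 7
student=Diego: (no match → NULL) → NULL
student=Eve: score >= 91 AND major IN ('Chem', 'Math') → -28
student=Farah: score >= 55 → 35
student=Jude: score >= 67 OR credits < 8 → 10
student=Priya: (no match → NULL) → NULL
student=Rosa: score >= 78 AND credits BETWEEN 17 AND 24 → 69
student=Tara: score >= 67 OR credits < 8 → 13
student=Xiu: score >= 55 → 32

8, 7, NULL, -28, 35, 10, NULL, 69, 13, 32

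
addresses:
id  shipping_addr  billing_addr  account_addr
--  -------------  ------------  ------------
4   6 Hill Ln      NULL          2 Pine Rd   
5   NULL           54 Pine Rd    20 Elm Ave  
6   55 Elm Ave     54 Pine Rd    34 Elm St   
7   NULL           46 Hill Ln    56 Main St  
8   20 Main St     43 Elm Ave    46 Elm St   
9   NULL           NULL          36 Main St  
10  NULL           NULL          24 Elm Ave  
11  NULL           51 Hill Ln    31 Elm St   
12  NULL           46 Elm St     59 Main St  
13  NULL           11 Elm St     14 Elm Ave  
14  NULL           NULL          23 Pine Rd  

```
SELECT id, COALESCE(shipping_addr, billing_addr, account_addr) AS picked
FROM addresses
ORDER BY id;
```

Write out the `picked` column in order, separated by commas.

id=4: shipping_addr=6 Hill Ln → 6 Hill Ln
id=5: shipping_addr=NULL, billing_addr=54 Pine Rd → 54 Pine Rd
id=6: shipping_addr=55 Elm Ave → 55 Elm Ave
id=7: shipping_addr=NULL, billing_addr=46 Hill Ln → 46 Hill Ln
id=8: shipping_addr=20 Main St → 20 Main St
id=9: shipping_addr=NULL, billing_addr=NULL, account_addr=36 Main St → 36 Main St
id=10: shipping_addr=NULL, billing_addr=NULL, account_addr=24 Elm Ave → 24 Elm Ave
id=11: shipping_addr=NULL, billing_addr=51 Hill Ln → 51 Hill Ln
id=12: shipping_addr=NULL, billing_addr=46 Elm St → 46 Elm St
id=13: shipping_addr=NULL, billing_addr=11 Elm St → 11 Elm St
id=14: shipping_addr=NULL, billing_addr=NULL, account_addr=23 Pine Rd → 23 Pine Rd

6 Hill Ln, 54 Pine Rd, 55 Elm Ave, 46 Hill Ln, 20 Main St, 36 Main St, 24 Elm Ave, 51 Hill Ln, 46 Elm St, 11 Elm St, 23 Pine Rd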